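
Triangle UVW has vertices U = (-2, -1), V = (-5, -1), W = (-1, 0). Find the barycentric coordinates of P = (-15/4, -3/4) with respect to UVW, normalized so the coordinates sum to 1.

(1/12, 2/3, 1/4)

Signed area of the reference triangle: [UVW] = ½·((-2)·(-1−0) + (-5)·(0−(-1)) + (-1)·(-1−(-1))) = ½·(2 − 5 + 0) = -3/2.
[PVW] = ½·((-15/4)·(-1−0) + (-5)·(0−(-3/4)) + (-1)·(-3/4−(-1))) = ½·(15/4 − 15/4 − 1/4) = -1/8, so the U-coordinate is (-1/8)/(-3/2) = 1/12.
[UPW] = ½·((-2)·(-3/4−0) + (-15/4)·(0−(-1)) + (-1)·(-1−(-3/4))) = ½·(3/2 − 15/4 + 1/4) = -1, so the V-coordinate is 2/3.
[UVP] = ½·((-2)·(-1−(-3/4)) + (-5)·(-3/4−(-1)) + (-15/4)·(-1−(-1))) = ½·(1/2 − 5/4 + 0) = -3/8, so the W-coordinate is 1/4.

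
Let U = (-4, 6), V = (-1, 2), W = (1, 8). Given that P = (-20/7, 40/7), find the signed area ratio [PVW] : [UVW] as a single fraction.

5/7

[UVW] = ½·((-4)·(2−8) + (-1)·(8−6) + 1·(6−2)) = ½·(24 − 2 + 4) = 13.
[PVW] = ½·((-20/7)·(2−8) + (-1)·(8−(40/7)) + 1·(40/7−2)) = ½·(120/7 − 16/7 + 26/7) = 65/7, so the ratio is (65/7)/13 = 5/7.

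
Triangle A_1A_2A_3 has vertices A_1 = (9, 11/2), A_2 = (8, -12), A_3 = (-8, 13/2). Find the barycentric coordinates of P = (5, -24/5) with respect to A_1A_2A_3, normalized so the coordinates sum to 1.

(1/5, 3/5, 1/5)

Signed area of the reference triangle: [A_1A_2A_3] = ½·(9·(-12−(13/2)) + 8·(13/2−(11/2)) + (-8)·(11/2−(-12))) = ½·(-333/2 + 8 − 140) = -597/4.
[PA_2A_3] = ½·(5·(-12−(13/2)) + 8·(13/2−(-24/5)) + (-8)·(-24/5−(-12))) = ½·(-185/2 + 452/5 − 288/5) = -597/20, so the A_1-coordinate is (-597/20)/(-597/4) = 1/5.
[A_1PA_3] = ½·(9·(-24/5−(13/2)) + 5·(13/2−(11/2)) + (-8)·(11/2−(-24/5))) = ½·(-1017/10 + 5 − 412/5) = -1791/20, so the A_2-coordinate is 3/5.
[A_1A_2P] = ½·(9·(-12−(-24/5)) + 8·(-24/5−(11/2)) + 5·(11/2−(-12))) = ½·(-324/5 − 412/5 + 175/2) = -597/20, so the A_3-coordinate is 1/5.
Check: 1/5 + 3/5 + 1/5 = 1.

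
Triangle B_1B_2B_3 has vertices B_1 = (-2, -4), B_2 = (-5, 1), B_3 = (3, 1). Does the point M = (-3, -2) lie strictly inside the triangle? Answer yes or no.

Barycentric coordinates of M: (3/5, 3/8, 1/40).
The three coordinates are positive, positive, positive; a point is interior exactly when all three are positive.

yes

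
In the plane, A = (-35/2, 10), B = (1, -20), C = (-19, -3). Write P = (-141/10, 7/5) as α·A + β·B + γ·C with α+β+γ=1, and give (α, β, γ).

(3/5, 1/5, 1/5)

Signed area of the reference triangle: [ABC] = ½·((-35/2)·(-20−(-3)) + 1·(-3−10) + (-19)·(10−(-20))) = ½·(595/2 − 13 − 570) = -571/4.
[PBC] = ½·((-141/10)·(-20−(-3)) + 1·(-3−(7/5)) + (-19)·(7/5−(-20))) = ½·(2397/10 − 22/5 − 2033/5) = -1713/20, so the A-coordinate is (-1713/20)/(-571/4) = 3/5.
[APC] = ½·((-35/2)·(7/5−(-3)) + (-141/10)·(-3−10) + (-19)·(10−(7/5))) = ½·(-77 + 1833/10 − 817/5) = -571/20, so the B-coordinate is 1/5.
[ABP] = ½·((-35/2)·(-20−(7/5)) + 1·(7/5−10) + (-141/10)·(10−(-20))) = ½·(749/2 − 43/5 − 423) = -571/20, so the C-coordinate is 1/5.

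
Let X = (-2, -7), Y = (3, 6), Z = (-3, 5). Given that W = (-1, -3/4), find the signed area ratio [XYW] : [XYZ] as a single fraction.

[XYZ] = ½·((-2)·(6−5) + 3·(5−(-7)) + (-3)·(-7−6)) = ½·(-2 + 36 + 39) = 73/2.
[XYW] = ½·((-2)·(6−(-3/4)) + 3·(-3/4−(-7)) + (-1)·(-7−6)) = ½·(-27/2 + 75/4 + 13) = 73/8, so the ratio is (73/8)/(73/2) = 1/4.

1/4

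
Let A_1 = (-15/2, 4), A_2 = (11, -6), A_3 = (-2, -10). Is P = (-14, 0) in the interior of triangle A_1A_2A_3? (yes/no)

Barycentric coordinates of P: (89/102, -113/204, 139/204).
The three coordinates are positive, negative, positive; a point is interior exactly when all three are positive.

no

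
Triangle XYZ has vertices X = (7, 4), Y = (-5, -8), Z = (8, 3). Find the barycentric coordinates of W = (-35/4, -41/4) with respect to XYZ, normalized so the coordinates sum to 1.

(1/2, 5/4, -3/4)

Signed area of the reference triangle: [XYZ] = ½·(7·(-8−3) + (-5)·(3−4) + 8·(4−(-8))) = ½·(-77 + 5 + 96) = 12.
[WYZ] = ½·((-35/4)·(-8−3) + (-5)·(3−(-41/4)) + 8·(-41/4−(-8))) = ½·(385/4 − 265/4 − 18) = 6, so the X-coordinate is 6/12 = 1/2.
[XWZ] = ½·(7·(-41/4−3) + (-35/4)·(3−4) + 8·(4−(-41/4))) = ½·(-371/4 + 35/4 + 114) = 15, so the Y-coordinate is 5/4.
[XYW] = ½·(7·(-8−(-41/4)) + (-5)·(-41/4−4) + (-35/4)·(4−(-8))) = ½·(63/4 + 285/4 − 105) = -9, so the Z-coordinate is -3/4.
Check: 1/2 + 5/4 − 3/4 = 1.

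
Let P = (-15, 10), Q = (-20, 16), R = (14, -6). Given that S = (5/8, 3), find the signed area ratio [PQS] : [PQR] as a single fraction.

5/8

[PQR] = ½·((-15)·(16−(-6)) + (-20)·(-6−10) + 14·(10−16)) = ½·(-330 + 320 − 84) = -47.
[PQS] = ½·((-15)·(16−3) + (-20)·(3−10) + (5/8)·(10−16)) = ½·(-195 + 140 − 15/4) = -235/8, so the ratio is (-235/8)/(-47) = 5/8.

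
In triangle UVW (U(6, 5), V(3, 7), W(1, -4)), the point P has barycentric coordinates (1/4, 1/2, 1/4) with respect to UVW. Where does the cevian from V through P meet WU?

Line VP meets WU where the V-coordinate vanishes; zeroing P's V-weight and renormalizing leaves W, U-weights 1/4 : 1/4 → (1/2, 1/2).
So Q = (1/2)·W + (1/2)·U = (7/2, 1/2).

(7/2, 1/2)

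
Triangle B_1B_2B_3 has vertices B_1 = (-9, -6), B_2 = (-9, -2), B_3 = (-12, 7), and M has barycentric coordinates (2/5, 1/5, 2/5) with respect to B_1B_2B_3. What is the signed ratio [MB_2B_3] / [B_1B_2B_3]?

The signed ratio [MB_2B_3]/[B_1B_2B_3] equals the barycentric coordinate of M at vertex B_1, which is 2/5.

2/5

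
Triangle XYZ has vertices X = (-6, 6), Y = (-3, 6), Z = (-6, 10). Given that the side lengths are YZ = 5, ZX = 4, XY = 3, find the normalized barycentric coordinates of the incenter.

The incenter has barycentric coordinates proportional to the opposite side lengths: (5 : 4 : 3).
Normalizing by 5+4+3 = 12 gives (5/12, 1/3, 1/4).

(5/12, 1/3, 1/4)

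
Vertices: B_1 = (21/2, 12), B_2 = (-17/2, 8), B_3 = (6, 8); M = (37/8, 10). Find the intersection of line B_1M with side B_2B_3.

Barycentric coordinates of M with respect to B_1B_2B_3: (1/2, 1/4, 1/4).
On side B_2B_3 the B_1-coordinate is zero; dropping M's B_1-weight 1/2 and renormalizing the remaining 1/4 : 1/4 gives weights 1/2, 1/2 on B_2, B_3.
N = (1/2)·(-17/2, 8) + (1/2)·(6, 8) = (-5/4, 8).

(-5/4, 8)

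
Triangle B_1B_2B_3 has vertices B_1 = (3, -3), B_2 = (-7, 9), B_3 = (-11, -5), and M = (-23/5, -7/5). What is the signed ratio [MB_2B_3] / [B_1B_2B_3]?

2/5

[B_1B_2B_3] = ½·(3·(9−(-5)) + (-7)·(-5−(-3)) + (-11)·(-3−9)) = ½·(42 + 14 + 132) = 94.
[MB_2B_3] = ½·((-23/5)·(9−(-5)) + (-7)·(-5−(-7/5)) + (-11)·(-7/5−9)) = ½·(-322/5 + 126/5 + 572/5) = 188/5, so the ratio is (188/5)/94 = 2/5.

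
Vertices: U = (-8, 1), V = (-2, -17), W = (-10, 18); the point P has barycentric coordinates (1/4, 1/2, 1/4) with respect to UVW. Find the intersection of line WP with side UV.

(-4, -11)

Line WP meets UV where the W-coordinate vanishes; zeroing P's W-weight and renormalizing leaves U, V-weights 1/4 : 1/2 → (1/3, 2/3).
So Q = (1/3)·U + (2/3)·V = (-4, -11).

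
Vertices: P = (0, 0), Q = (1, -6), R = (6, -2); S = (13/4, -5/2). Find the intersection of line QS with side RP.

(4, -4/3)

Barycentric coordinates of S with respect to PQR: (1/4, 1/4, 1/2).
On side RP the Q-coordinate is zero; dropping S's Q-weight 1/4 and renormalizing the remaining 1/2 : 1/4 gives weights 2/3, 1/3 on R, P.
T = (2/3)·(6, -2) + (1/3)·(0, 0) = (4, -4/3).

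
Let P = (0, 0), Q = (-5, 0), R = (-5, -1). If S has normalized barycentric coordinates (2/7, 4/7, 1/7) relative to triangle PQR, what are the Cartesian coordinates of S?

(-25/7, -1/7)

S = (2/7)·P + (4/7)·Q + (1/7)·R.
x-coordinate: (2/7)·0 + (4/7)·(-5) + (1/7)·(-5) = -25/7.
y-coordinate: (2/7)·0 + (4/7)·0 + (1/7)·(-1) = -1/7.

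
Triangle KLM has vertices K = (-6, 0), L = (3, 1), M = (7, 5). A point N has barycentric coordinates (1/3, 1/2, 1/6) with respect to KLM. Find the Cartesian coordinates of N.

(2/3, 4/3)

N = (1/3)·K + (1/2)·L + (1/6)·M.
x-coordinate: (1/3)·(-6) + (1/2)·3 + (1/6)·7 = 2/3.
y-coordinate: (1/3)·0 + (1/2)·1 + (1/6)·5 = 4/3.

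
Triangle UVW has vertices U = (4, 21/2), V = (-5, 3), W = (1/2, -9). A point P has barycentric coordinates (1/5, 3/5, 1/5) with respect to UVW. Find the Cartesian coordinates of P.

P = (1/5)·U + (3/5)·V + (1/5)·W.
x-coordinate: (1/5)·4 + (3/5)·(-5) + (1/5)·(1/2) = -21/10.
y-coordinate: (1/5)·(21/2) + (3/5)·3 + (1/5)·(-9) = 21/10.

(-21/10, 21/10)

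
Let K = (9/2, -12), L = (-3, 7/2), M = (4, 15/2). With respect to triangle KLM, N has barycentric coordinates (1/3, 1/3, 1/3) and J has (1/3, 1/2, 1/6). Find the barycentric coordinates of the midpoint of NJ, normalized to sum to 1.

(1/3, 5/12, 1/4)

Since both coordinate triples sum to 1, the midpoint's barycentrics are the componentwise average.
(1/3+1/3)/2 = 1/3; similarly 5/12 and 1/4.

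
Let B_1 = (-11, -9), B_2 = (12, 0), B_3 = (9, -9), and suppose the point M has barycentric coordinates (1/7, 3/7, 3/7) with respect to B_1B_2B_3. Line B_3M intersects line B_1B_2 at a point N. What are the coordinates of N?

Line B_3M meets B_1B_2 where the B_3-coordinate vanishes; zeroing M's B_3-weight and renormalizing leaves B_1, B_2-weights 1/7 : 3/7 → (1/4, 3/4).
So N = (1/4)·B_1 + (3/4)·B_2 = (25/4, -9/4).

(25/4, -9/4)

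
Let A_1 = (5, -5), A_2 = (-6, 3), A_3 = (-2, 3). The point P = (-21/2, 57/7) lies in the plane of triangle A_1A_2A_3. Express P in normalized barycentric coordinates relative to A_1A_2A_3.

Signed area of the reference triangle: [A_1A_2A_3] = ½·(5·(3−3) + (-6)·(3−(-5)) + (-2)·(-5−3)) = ½·(0 − 48 + 16) = -16.
[PA_2A_3] = ½·((-21/2)·(3−3) + (-6)·(3−(57/7)) + (-2)·(57/7−3)) = ½·(0 + 216/7 − 72/7) = 72/7, so the A_1-coordinate is (72/7)/(-16) = -9/14.
[A_1PA_3] = ½·(5·(57/7−3) + (-21/2)·(3−(-5)) + (-2)·(-5−(57/7))) = ½·(180/7 − 84 + 184/7) = -16, so the A_2-coordinate is 1.
[A_1A_2P] = ½·(5·(3−(57/7)) + (-6)·(57/7−(-5)) + (-21/2)·(-5−3)) = ½·(-180/7 − 552/7 + 84) = -72/7, so the A_3-coordinate is 9/14.
Check: -9/14 + 1 + 9/14 = 1.

(-9/14, 1, 9/14)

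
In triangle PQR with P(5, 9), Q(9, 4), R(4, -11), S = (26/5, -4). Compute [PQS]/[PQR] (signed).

[PQR] = ½·(5·(4−(-11)) + 9·(-11−9) + 4·(9−4)) = ½·(75 − 180 + 20) = -85/2.
[PQS] = ½·(5·(4−(-4)) + 9·(-4−9) + (26/5)·(9−4)) = ½·(40 − 117 + 26) = -51/2, so the ratio is (-51/2)/(-85/2) = 3/5.

3/5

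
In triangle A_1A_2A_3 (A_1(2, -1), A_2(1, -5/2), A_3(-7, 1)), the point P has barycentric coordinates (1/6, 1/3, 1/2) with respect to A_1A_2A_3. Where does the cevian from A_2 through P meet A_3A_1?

Line A_2P meets A_3A_1 where the A_2-coordinate vanishes; zeroing P's A_2-weight and renormalizing leaves A_3, A_1-weights 1/2 : 1/6 → (3/4, 1/4).
So Q = (3/4)·A_3 + (1/4)·A_1 = (-19/4, 1/2).

(-19/4, 1/2)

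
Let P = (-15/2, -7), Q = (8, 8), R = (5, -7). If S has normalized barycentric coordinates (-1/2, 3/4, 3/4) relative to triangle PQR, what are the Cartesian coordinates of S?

(27/2, 17/4)

S = (-1/2)·P + (3/4)·Q + (3/4)·R.
x-coordinate: (-1/2)·(-15/2) + (3/4)·8 + (3/4)·5 = 27/2.
y-coordinate: (-1/2)·(-7) + (3/4)·8 + (3/4)·(-7) = 17/4.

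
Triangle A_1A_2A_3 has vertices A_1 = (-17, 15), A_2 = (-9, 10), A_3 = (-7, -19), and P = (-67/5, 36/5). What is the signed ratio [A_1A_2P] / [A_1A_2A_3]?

1/5

[A_1A_2A_3] = ½·((-17)·(10−(-19)) + (-9)·(-19−15) + (-7)·(15−10)) = ½·(-493 + 306 − 35) = -111.
[A_1A_2P] = ½·((-17)·(10−(36/5)) + (-9)·(36/5−15) + (-67/5)·(15−10)) = ½·(-238/5 + 351/5 − 67) = -111/5, so the ratio is (-111/5)/(-111) = 1/5.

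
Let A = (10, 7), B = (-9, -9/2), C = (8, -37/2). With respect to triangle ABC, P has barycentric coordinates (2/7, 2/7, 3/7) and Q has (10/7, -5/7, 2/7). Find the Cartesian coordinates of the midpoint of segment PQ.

Barycentric coordinates of the midpoint are the average: (6/7, -3/14, 5/14).
Converting: (6/7)·A + (-3/14)·B + (5/14)·C = (187/14, 5/14).

(187/14, 5/14)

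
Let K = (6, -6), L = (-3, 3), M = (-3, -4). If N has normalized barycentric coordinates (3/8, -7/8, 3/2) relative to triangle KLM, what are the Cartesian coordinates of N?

N = (3/8)·K + (-7/8)·L + (3/2)·M.
x-coordinate: (3/8)·6 + (-7/8)·(-3) + (3/2)·(-3) = 3/8.
y-coordinate: (3/8)·(-6) + (-7/8)·3 + (3/2)·(-4) = -87/8.

(3/8, -87/8)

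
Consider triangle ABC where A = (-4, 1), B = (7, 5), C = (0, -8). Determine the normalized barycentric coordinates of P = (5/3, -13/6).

(1/6, 1/3, 1/2)

Signed area of the reference triangle: [ABC] = ½·((-4)·(5−(-8)) + 7·(-8−1) + 0·(1−5)) = ½·(-52 − 63 + 0) = -115/2.
[PBC] = ½·((5/3)·(5−(-8)) + 7·(-8−(-13/6)) + 0·(-13/6−5)) = ½·(65/3 − 245/6 + 0) = -115/12, so the A-coordinate is (-115/12)/(-115/2) = 1/6.
[APC] = ½·((-4)·(-13/6−(-8)) + (5/3)·(-8−1) + 0·(1−(-13/6))) = ½·(-70/3 − 15 + 0) = -115/6, so the B-coordinate is 1/3.
[ABP] = ½·((-4)·(5−(-13/6)) + 7·(-13/6−1) + (5/3)·(1−5)) = ½·(-86/3 − 133/6 − 20/3) = -115/4, so the C-coordinate is 1/2.
Check: 1/6 + 1/3 + 1/2 = 1.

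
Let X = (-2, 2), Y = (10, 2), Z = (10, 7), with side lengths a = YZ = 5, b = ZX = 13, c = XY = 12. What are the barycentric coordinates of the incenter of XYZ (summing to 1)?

(1/6, 13/30, 2/5)

The incenter has barycentric coordinates proportional to the opposite side lengths: (5 : 13 : 12).
Normalizing by 5+13+12 = 30 gives (1/6, 13/30, 2/5).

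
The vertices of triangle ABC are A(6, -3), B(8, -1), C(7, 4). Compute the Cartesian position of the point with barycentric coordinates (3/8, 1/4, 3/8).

P = (3/8)·A + (1/4)·B + (3/8)·C.
x-coordinate: (3/8)·6 + (1/4)·8 + (3/8)·7 = 55/8.
y-coordinate: (3/8)·(-3) + (1/4)·(-1) + (3/8)·4 = 1/8.

(55/8, 1/8)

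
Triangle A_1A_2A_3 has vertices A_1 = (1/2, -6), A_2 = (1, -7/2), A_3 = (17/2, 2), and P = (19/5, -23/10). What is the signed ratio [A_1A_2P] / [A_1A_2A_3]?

2/5

[A_1A_2A_3] = ½·((1/2)·(-7/2−2) + 1·(2−(-6)) + (17/2)·(-6−(-7/2))) = ½·(-11/4 + 8 − 85/4) = -8.
[A_1A_2P] = ½·((1/2)·(-7/2−(-23/10)) + 1·(-23/10−(-6)) + (19/5)·(-6−(-7/2))) = ½·(-3/5 + 37/10 − 19/2) = -16/5, so the ratio is (-16/5)/(-8) = 2/5.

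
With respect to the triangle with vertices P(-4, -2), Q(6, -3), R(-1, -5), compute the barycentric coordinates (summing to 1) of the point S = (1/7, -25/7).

(2/7, 2/7, 3/7)

Signed area of the reference triangle: [PQR] = ½·((-4)·(-3−(-5)) + 6·(-5−(-2)) + (-1)·(-2−(-3))) = ½·(-8 − 18 − 1) = -27/2.
[SQR] = ½·((1/7)·(-3−(-5)) + 6·(-5−(-25/7)) + (-1)·(-25/7−(-3))) = ½·(2/7 − 60/7 + 4/7) = -27/7, so the P-coordinate is (-27/7)/(-27/2) = 2/7.
[PSR] = ½·((-4)·(-25/7−(-5)) + (1/7)·(-5−(-2)) + (-1)·(-2−(-25/7))) = ½·(-40/7 − 3/7 − 11/7) = -27/7, so the Q-coordinate is 2/7.
[PQS] = ½·((-4)·(-3−(-25/7)) + 6·(-25/7−(-2)) + (1/7)·(-2−(-3))) = ½·(-16/7 − 66/7 + 1/7) = -81/14, so the R-coordinate is 3/7.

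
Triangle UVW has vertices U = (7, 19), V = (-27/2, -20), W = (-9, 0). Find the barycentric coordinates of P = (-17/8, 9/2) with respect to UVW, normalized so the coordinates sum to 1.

Signed area of the reference triangle: [UVW] = ½·(7·(-20−0) + (-27/2)·(0−19) + (-9)·(19−(-20))) = ½·(-140 + 513/2 − 351) = -469/4.
[PVW] = ½·((-17/8)·(-20−0) + (-27/2)·(0−(9/2)) + (-9)·(9/2−(-20))) = ½·(85/2 + 243/4 − 441/2) = -469/8, so the U-coordinate is (-469/8)/(-469/4) = 1/2.
[UPW] = ½·(7·(9/2−0) + (-17/8)·(0−19) + (-9)·(19−(9/2))) = ½·(63/2 + 323/8 − 261/2) = -469/16, so the V-coordinate is 1/4.
[UVP] = ½·(7·(-20−(9/2)) + (-27/2)·(9/2−19) + (-17/8)·(19−(-20))) = ½·(-343/2 + 783/4 − 663/8) = -469/16, so the W-coordinate is 1/4.
Check: 1/2 + 1/4 + 1/4 = 1.

(1/2, 1/4, 1/4)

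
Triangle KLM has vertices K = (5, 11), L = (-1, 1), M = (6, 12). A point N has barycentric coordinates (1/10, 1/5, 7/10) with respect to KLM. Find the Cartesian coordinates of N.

(9/2, 97/10)

N = (1/10)·K + (1/5)·L + (7/10)·M.
x-coordinate: (1/10)·5 + (1/5)·(-1) + (7/10)·6 = 9/2.
y-coordinate: (1/10)·11 + (1/5)·1 + (7/10)·12 = 97/10.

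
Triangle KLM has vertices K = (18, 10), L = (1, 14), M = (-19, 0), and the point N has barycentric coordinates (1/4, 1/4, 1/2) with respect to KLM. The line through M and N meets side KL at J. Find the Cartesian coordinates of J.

Line MN meets KL where the M-coordinate vanishes; zeroing N's M-weight and renormalizing leaves K, L-weights 1/4 : 1/4 → (1/2, 1/2).
So J = (1/2)·K + (1/2)·L = (19/2, 12).

(19/2, 12)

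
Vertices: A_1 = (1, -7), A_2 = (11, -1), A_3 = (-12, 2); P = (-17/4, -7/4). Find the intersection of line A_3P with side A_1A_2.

Barycentric coordinates of P with respect to A_1A_2A_3: (3/8, 1/8, 1/2).
On side A_1A_2 the A_3-coordinate is zero; dropping P's A_3-weight 1/2 and renormalizing the remaining 3/8 : 1/8 gives weights 3/4, 1/4 on A_1, A_2.
Q = (3/4)·(1, -7) + (1/4)·(11, -1) = (7/2, -11/2).

(7/2, -11/2)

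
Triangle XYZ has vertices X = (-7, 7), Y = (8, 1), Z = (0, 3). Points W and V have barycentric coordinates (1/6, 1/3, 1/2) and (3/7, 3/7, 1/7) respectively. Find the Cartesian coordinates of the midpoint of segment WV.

(27/28, 24/7)

Barycentric coordinates of the midpoint are the average: (25/84, 8/21, 9/28).
Converting: (25/84)·X + (8/21)·Y + (9/28)·Z = (27/28, 24/7).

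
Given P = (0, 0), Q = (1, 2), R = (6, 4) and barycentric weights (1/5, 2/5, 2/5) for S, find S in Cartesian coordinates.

(14/5, 12/5)

S = (1/5)·P + (2/5)·Q + (2/5)·R.
x-coordinate: (1/5)·0 + (2/5)·1 + (2/5)·6 = 14/5.
y-coordinate: (1/5)·0 + (2/5)·2 + (2/5)·4 = 12/5.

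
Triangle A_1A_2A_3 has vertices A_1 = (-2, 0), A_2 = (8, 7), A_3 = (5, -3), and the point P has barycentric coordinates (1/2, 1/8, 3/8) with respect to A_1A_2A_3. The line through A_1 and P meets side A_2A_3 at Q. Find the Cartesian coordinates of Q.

(23/4, -1/2)

Line A_1P meets A_2A_3 where the A_1-coordinate vanishes; zeroing P's A_1-weight and renormalizing leaves A_2, A_3-weights 1/8 : 3/8 → (1/4, 3/4).
So Q = (1/4)·A_2 + (3/4)·A_3 = (23/4, -1/2).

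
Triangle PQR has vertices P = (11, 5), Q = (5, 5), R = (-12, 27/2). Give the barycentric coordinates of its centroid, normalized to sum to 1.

(1/3, 1/3, 1/3)

The centroid is the average of the vertices, so each weight is 1/3.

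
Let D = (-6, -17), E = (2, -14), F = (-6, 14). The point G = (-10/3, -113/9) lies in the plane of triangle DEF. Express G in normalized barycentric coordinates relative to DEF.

Signed area of the reference triangle: [DEF] = ½·((-6)·(-14−14) + 2·(14−(-17)) + (-6)·(-17−(-14))) = ½·(168 + 62 + 18) = 124.
[GEF] = ½·((-10/3)·(-14−14) + 2·(14−(-113/9)) + (-6)·(-113/9−(-14))) = ½·(280/3 + 478/9 − 26/3) = 620/9, so the D-coordinate is (620/9)/124 = 5/9.
[DGF] = ½·((-6)·(-113/9−14) + (-10/3)·(14−(-17)) + (-6)·(-17−(-113/9))) = ½·(478/3 − 310/3 + 80/3) = 124/3, so the E-coordinate is 1/3.
[DEG] = ½·((-6)·(-14−(-113/9)) + 2·(-113/9−(-17)) + (-10/3)·(-17−(-14))) = ½·(26/3 + 80/9 + 10) = 124/9, so the F-coordinate is 1/9.

(5/9, 1/3, 1/9)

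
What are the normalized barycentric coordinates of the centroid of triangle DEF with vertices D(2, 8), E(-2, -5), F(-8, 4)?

(1/3, 1/3, 1/3)

The centroid is the average of the vertices, so each weight is 1/3.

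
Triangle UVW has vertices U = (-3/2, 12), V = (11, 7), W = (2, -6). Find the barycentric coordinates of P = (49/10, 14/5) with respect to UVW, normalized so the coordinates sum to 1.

(1/5, 2/5, 2/5)

Signed area of the reference triangle: [UVW] = ½·((-3/2)·(7−(-6)) + 11·(-6−12) + 2·(12−7)) = ½·(-39/2 − 198 + 10) = -415/4.
[PVW] = ½·((49/10)·(7−(-6)) + 11·(-6−(14/5)) + 2·(14/5−7)) = ½·(637/10 − 484/5 − 42/5) = -83/4, so the U-coordinate is (-83/4)/(-415/4) = 1/5.
[UPW] = ½·((-3/2)·(14/5−(-6)) + (49/10)·(-6−12) + 2·(12−(14/5))) = ½·(-66/5 − 441/5 + 92/5) = -83/2, so the V-coordinate is 2/5.
[UVP] = ½·((-3/2)·(7−(14/5)) + 11·(14/5−12) + (49/10)·(12−7)) = ½·(-63/10 − 506/5 + 49/2) = -83/2, so the W-coordinate is 2/5.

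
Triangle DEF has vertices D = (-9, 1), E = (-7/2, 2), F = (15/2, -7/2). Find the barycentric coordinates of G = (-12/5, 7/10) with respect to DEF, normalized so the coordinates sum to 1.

(1/5, 3/5, 1/5)

Signed area of the reference triangle: [DEF] = ½·((-9)·(2−(-7/2)) + (-7/2)·(-7/2−1) + (15/2)·(1−2)) = ½·(-99/2 + 63/4 − 15/2) = -165/8.
[GEF] = ½·((-12/5)·(2−(-7/2)) + (-7/2)·(-7/2−(7/10)) + (15/2)·(7/10−2)) = ½·(-66/5 + 147/10 − 39/4) = -33/8, so the D-coordinate is (-33/8)/(-165/8) = 1/5.
[DGF] = ½·((-9)·(7/10−(-7/2)) + (-12/5)·(-7/2−1) + (15/2)·(1−(7/10))) = ½·(-189/5 + 54/5 + 9/4) = -99/8, so the E-coordinate is 3/5.
[DEG] = ½·((-9)·(2−(7/10)) + (-7/2)·(7/10−1) + (-12/5)·(1−2)) = ½·(-117/10 + 21/20 + 12/5) = -33/8, so the F-coordinate is 1/5.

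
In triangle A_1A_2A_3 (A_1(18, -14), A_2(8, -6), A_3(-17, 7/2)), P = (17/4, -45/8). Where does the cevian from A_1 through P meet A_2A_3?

Barycentric coordinates of P with respect to A_1A_2A_3: (1/4, 1/2, 1/4).
On side A_2A_3 the A_1-coordinate is zero; dropping P's A_1-weight 1/4 and renormalizing the remaining 1/2 : 1/4 gives weights 2/3, 1/3 on A_2, A_3.
Q = (2/3)·(8, -6) + (1/3)·(-17, 7/2) = (-1/3, -17/6).

(-1/3, -17/6)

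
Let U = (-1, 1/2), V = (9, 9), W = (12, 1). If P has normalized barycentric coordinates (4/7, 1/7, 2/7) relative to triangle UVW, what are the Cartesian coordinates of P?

(29/7, 13/7)

P = (4/7)·U + (1/7)·V + (2/7)·W.
x-coordinate: (4/7)·(-1) + (1/7)·9 + (2/7)·12 = 29/7.
y-coordinate: (4/7)·(1/2) + (1/7)·9 + (2/7)·1 = 13/7.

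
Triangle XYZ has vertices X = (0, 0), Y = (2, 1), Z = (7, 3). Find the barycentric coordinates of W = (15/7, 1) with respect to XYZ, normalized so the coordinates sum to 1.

(2/7, 4/7, 1/7)

Signed area of the reference triangle: [XYZ] = ½·(0·(1−3) + 2·(3−0) + 7·(0−1)) = ½·(0 + 6 − 7) = -1/2.
[WYZ] = ½·((15/7)·(1−3) + 2·(3−1) + 7·(1−1)) = ½·(-30/7 + 4 + 0) = -1/7, so the X-coordinate is (-1/7)/(-1/2) = 2/7.
[XWZ] = ½·(0·(1−3) + (15/7)·(3−0) + 7·(0−1)) = ½·(0 + 45/7 − 7) = -2/7, so the Y-coordinate is 4/7.
[XYW] = ½·(0·(1−1) + 2·(1−0) + (15/7)·(0−1)) = ½·(0 + 2 − 15/7) = -1/14, so the Z-coordinate is 1/7.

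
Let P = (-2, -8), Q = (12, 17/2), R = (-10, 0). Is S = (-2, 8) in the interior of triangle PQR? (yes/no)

no

Barycentric coordinates of S: (-27/61, 32/61, 56/61).
The three coordinates are negative, positive, positive; a point is interior exactly when all three are positive.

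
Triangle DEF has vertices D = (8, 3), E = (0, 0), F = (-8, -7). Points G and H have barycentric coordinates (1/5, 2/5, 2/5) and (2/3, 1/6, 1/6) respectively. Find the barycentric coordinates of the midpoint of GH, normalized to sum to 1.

Since both coordinate triples sum to 1, the midpoint's barycentrics are the componentwise average.
(1/5+2/3)/2 = 13/30; similarly 17/60 and 17/60.

(13/30, 17/60, 17/60)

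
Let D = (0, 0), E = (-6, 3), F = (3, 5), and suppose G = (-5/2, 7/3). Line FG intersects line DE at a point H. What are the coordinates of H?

(-18/5, 9/5)

Barycentric coordinates of G with respect to DEF: (1/3, 1/2, 1/6).
On side DE the F-coordinate is zero; dropping G's F-weight 1/6 and renormalizing the remaining 1/3 : 1/2 gives weights 2/5, 3/5 on D, E.
H = (2/5)·(0, 0) + (3/5)·(-6, 3) = (-18/5, 9/5).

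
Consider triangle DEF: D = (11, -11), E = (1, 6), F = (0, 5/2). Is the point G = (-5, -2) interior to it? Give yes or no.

Barycentric coordinates of G: (-1/4, -9/4, 7/2).
The three coordinates are negative, negative, positive; a point is interior exactly when all three are positive.

no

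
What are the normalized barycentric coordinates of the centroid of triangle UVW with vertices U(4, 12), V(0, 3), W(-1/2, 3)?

The centroid is the average of the vertices, so each weight is 1/3.

(1/3, 1/3, 1/3)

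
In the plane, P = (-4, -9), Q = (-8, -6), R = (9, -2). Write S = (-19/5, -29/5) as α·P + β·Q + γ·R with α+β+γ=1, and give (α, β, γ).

(1/5, 3/5, 1/5)

Signed area of the reference triangle: [PQR] = ½·((-4)·(-6−(-2)) + (-8)·(-2−(-9)) + 9·(-9−(-6))) = ½·(16 − 56 − 27) = -67/2.
[SQR] = ½·((-19/5)·(-6−(-2)) + (-8)·(-2−(-29/5)) + 9·(-29/5−(-6))) = ½·(76/5 − 152/5 + 9/5) = -67/10, so the P-coordinate is (-67/10)/(-67/2) = 1/5.
[PSR] = ½·((-4)·(-29/5−(-2)) + (-19/5)·(-2−(-9)) + 9·(-9−(-29/5))) = ½·(76/5 − 133/5 − 144/5) = -201/10, so the Q-coordinate is 3/5.
[PQS] = ½·((-4)·(-6−(-29/5)) + (-8)·(-29/5−(-9)) + (-19/5)·(-9−(-6))) = ½·(4/5 − 128/5 + 57/5) = -67/10, so the R-coordinate is 1/5.
Check: 1/5 + 3/5 + 1/5 = 1.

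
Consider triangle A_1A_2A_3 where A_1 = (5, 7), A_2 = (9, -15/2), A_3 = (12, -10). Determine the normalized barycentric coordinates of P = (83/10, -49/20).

(2/5, 3/10, 3/10)

Signed area of the reference triangle: [A_1A_2A_3] = ½·(5·(-15/2−(-10)) + 9·(-10−7) + 12·(7−(-15/2))) = ½·(25/2 − 153 + 174) = 67/4.
[PA_2A_3] = ½·((83/10)·(-15/2−(-10)) + 9·(-10−(-49/20)) + 12·(-49/20−(-15/2))) = ½·(83/4 − 1359/20 + 303/5) = 67/10, so the A_1-coordinate is (67/10)/(67/4) = 2/5.
[A_1PA_3] = ½·(5·(-49/20−(-10)) + (83/10)·(-10−7) + 12·(7−(-49/20))) = ½·(151/4 − 1411/10 + 567/5) = 201/40, so the A_2-coordinate is 3/10.
[A_1A_2P] = ½·(5·(-15/2−(-49/20)) + 9·(-49/20−7) + (83/10)·(7−(-15/2))) = ½·(-101/4 − 1701/20 + 2407/20) = 201/40, so the A_3-coordinate is 3/10.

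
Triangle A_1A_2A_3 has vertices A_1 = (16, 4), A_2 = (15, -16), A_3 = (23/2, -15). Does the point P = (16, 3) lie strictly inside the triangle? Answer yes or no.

no

Barycentric coordinates of P: (135/142, 9/142, -1/71).
The three coordinates are positive, positive, negative; a point is interior exactly when all three are positive.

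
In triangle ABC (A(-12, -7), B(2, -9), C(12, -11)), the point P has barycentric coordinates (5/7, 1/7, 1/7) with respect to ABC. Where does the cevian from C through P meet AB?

Line CP meets AB where the C-coordinate vanishes; zeroing P's C-weight and renormalizing leaves A, B-weights 5/7 : 1/7 → (5/6, 1/6).
So Q = (5/6)·A + (1/6)·B = (-29/3, -22/3).

(-29/3, -22/3)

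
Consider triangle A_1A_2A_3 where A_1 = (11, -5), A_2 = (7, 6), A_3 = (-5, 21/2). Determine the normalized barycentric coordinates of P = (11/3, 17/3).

(1/6, 1/2, 1/3)

Signed area of the reference triangle: [A_1A_2A_3] = ½·(11·(6−(21/2)) + 7·(21/2−(-5)) + (-5)·(-5−6)) = ½·(-99/2 + 217/2 + 55) = 57.
[PA_2A_3] = ½·((11/3)·(6−(21/2)) + 7·(21/2−(17/3)) + (-5)·(17/3−6)) = ½·(-33/2 + 203/6 + 5/3) = 19/2, so the A_1-coordinate is (19/2)/57 = 1/6.
[A_1PA_3] = ½·(11·(17/3−(21/2)) + (11/3)·(21/2−(-5)) + (-5)·(-5−(17/3))) = ½·(-319/6 + 341/6 + 160/3) = 57/2, so the A_2-coordinate is 1/2.
[A_1A_2P] = ½·(11·(6−(17/3)) + 7·(17/3−(-5)) + (11/3)·(-5−6)) = ½·(11/3 + 224/3 − 121/3) = 19, so the A_3-coordinate is 1/3.
Check: 1/6 + 1/2 + 1/3 = 1.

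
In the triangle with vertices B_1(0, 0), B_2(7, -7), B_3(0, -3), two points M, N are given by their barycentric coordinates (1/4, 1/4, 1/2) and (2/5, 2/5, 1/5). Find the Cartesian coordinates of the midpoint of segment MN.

Barycentric coordinates of the midpoint are the average: (13/40, 13/40, 7/20).
Converting: (13/40)·B_1 + (13/40)·B_2 + (7/20)·B_3 = (91/40, -133/40).

(91/40, -133/40)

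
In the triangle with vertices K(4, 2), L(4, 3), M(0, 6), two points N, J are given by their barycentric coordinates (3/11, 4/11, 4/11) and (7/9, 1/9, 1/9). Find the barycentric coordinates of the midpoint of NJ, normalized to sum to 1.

Since both coordinate triples sum to 1, the midpoint's barycentrics are the componentwise average.
(3/11+7/9)/2 = 52/99; similarly 47/198 and 47/198.

(52/99, 47/198, 47/198)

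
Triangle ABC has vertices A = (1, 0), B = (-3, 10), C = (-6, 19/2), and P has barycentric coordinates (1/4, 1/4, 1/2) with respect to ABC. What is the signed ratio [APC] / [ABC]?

1/4

The signed ratio [APC]/[ABC] equals the barycentric coordinate of P at vertex B, which is 1/4.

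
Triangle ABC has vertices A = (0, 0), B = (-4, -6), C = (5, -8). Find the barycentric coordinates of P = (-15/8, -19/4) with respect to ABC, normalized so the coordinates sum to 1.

(1/4, 5/8, 1/8)

Signed area of the reference triangle: [ABC] = ½·(0·(-6−(-8)) + (-4)·(-8−0) + 5·(0−(-6))) = ½·(0 + 32 + 30) = 31.
[PBC] = ½·((-15/8)·(-6−(-8)) + (-4)·(-8−(-19/4)) + 5·(-19/4−(-6))) = ½·(-15/4 + 13 + 25/4) = 31/4, so the A-coordinate is (31/4)/31 = 1/4.
[APC] = ½·(0·(-19/4−(-8)) + (-15/8)·(-8−0) + 5·(0−(-19/4))) = ½·(0 + 15 + 95/4) = 155/8, so the B-coordinate is 5/8.
[ABP] = ½·(0·(-6−(-19/4)) + (-4)·(-19/4−0) + (-15/8)·(0−(-6))) = ½·(0 + 19 − 45/4) = 31/8, so the C-coordinate is 1/8.
Check: 1/4 + 5/8 + 1/8 = 1.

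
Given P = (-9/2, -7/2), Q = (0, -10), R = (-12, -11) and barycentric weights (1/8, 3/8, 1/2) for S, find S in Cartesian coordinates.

(-105/16, -155/16)

S = (1/8)·P + (3/8)·Q + (1/2)·R.
x-coordinate: (1/8)·(-9/2) + (3/8)·0 + (1/2)·(-12) = -105/16.
y-coordinate: (1/8)·(-7/2) + (3/8)·(-10) + (1/2)·(-11) = -155/16.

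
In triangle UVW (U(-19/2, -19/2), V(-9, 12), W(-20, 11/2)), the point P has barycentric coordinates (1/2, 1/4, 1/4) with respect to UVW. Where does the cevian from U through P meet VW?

Line UP meets VW where the U-coordinate vanishes; zeroing P's U-weight and renormalizing leaves V, W-weights 1/4 : 1/4 → (1/2, 1/2).
So Q = (1/2)·V + (1/2)·W = (-29/2, 35/4).

(-29/2, 35/4)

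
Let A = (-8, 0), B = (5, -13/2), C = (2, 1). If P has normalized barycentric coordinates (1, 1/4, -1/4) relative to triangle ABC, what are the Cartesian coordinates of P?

(-29/4, -15/8)

P = 1·A + (1/4)·B + (-1/4)·C.
x-coordinate: 1·(-8) + (1/4)·5 + (-1/4)·2 = -29/4.
y-coordinate: 1·0 + (1/4)·(-13/2) + (-1/4)·1 = -15/8.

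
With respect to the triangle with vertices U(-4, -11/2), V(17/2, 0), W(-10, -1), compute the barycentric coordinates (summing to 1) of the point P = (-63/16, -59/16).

(5/8, 1/8, 1/4)

Signed area of the reference triangle: [UVW] = ½·((-4)·(0−(-1)) + (17/2)·(-1−(-11/2)) + (-10)·(-11/2−0)) = ½·(-4 + 153/4 + 55) = 357/8.
[PVW] = ½·((-63/16)·(0−(-1)) + (17/2)·(-1−(-59/16)) + (-10)·(-59/16−0)) = ½·(-63/16 + 731/32 + 295/8) = 1785/64, so the U-coordinate is (1785/64)/(357/8) = 5/8.
[UPW] = ½·((-4)·(-59/16−(-1)) + (-63/16)·(-1−(-11/2)) + (-10)·(-11/2−(-59/16))) = ½·(43/4 − 567/32 + 145/8) = 357/64, so the V-coordinate is 1/8.
[UVP] = ½·((-4)·(0−(-59/16)) + (17/2)·(-59/16−(-11/2)) + (-63/16)·(-11/2−0)) = ½·(-59/4 + 493/32 + 693/32) = 357/32, so the W-coordinate is 1/4.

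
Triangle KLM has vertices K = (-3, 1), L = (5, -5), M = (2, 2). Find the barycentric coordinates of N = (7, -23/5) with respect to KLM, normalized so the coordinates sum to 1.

Signed area of the reference triangle: [KLM] = ½·((-3)·(-5−2) + 5·(2−1) + 2·(1−(-5))) = ½·(21 + 5 + 12) = 19.
[NLM] = ½·(7·(-5−2) + 5·(2−(-23/5)) + 2·(-23/5−(-5))) = ½·(-49 + 33 + 4/5) = -38/5, so the K-coordinate is (-38/5)/19 = -2/5.
[KNM] = ½·((-3)·(-23/5−2) + 7·(2−1) + 2·(1−(-23/5))) = ½·(99/5 + 7 + 56/5) = 19, so the L-coordinate is 1.
[KLN] = ½·((-3)·(-5−(-23/5)) + 5·(-23/5−1) + 7·(1−(-5))) = ½·(6/5 − 28 + 42) = 38/5, so the M-coordinate is 2/5.

(-2/5, 1, 2/5)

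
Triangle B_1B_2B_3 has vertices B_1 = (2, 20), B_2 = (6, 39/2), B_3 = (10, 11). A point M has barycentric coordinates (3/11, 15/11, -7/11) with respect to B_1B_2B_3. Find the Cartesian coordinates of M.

M = (3/11)·B_1 + (15/11)·B_2 + (-7/11)·B_3.
x-coordinate: (3/11)·2 + (15/11)·6 + (-7/11)·10 = 26/11.
y-coordinate: (3/11)·20 + (15/11)·(39/2) + (-7/11)·11 = 551/22.

(26/11, 551/22)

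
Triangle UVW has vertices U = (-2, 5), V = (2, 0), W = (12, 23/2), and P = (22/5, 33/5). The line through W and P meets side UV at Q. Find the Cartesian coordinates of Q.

(-2/3, 10/3)

Barycentric coordinates of P with respect to UVW: (2/5, 1/5, 2/5).
On side UV the W-coordinate is zero; dropping P's W-weight 2/5 and renormalizing the remaining 2/5 : 1/5 gives weights 2/3, 1/3 on U, V.
Q = (2/3)·(-2, 5) + (1/3)·(2, 0) = (-2/3, 10/3).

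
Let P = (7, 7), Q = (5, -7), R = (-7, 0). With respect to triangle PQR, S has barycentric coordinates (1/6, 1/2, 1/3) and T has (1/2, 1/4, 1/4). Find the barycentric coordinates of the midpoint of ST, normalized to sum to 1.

(1/3, 3/8, 7/24)

Since both coordinate triples sum to 1, the midpoint's barycentrics are the componentwise average.
(1/6+1/2)/2 = 1/3; similarly 3/8 and 7/24.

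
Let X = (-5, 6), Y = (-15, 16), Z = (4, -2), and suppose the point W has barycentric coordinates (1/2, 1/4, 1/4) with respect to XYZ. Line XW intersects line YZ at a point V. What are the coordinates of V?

(-11/2, 7)

Line XW meets YZ where the X-coordinate vanishes; zeroing W's X-weight and renormalizing leaves Y, Z-weights 1/4 : 1/4 → (1/2, 1/2).
So V = (1/2)·Y + (1/2)·Z = (-11/2, 7).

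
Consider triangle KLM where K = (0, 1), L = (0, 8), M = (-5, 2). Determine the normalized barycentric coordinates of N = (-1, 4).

Signed area of the reference triangle: [KLM] = ½·(0·(8−2) + 0·(2−1) + (-5)·(1−8)) = ½·(0 + 0 + 35) = 35/2.
[NLM] = ½·((-1)·(8−2) + 0·(2−4) + (-5)·(4−8)) = ½·(-6 + 0 + 20) = 7, so the K-coordinate is 7/(35/2) = 2/5.
[KNM] = ½·(0·(4−2) + (-1)·(2−1) + (-5)·(1−4)) = ½·(0 − 1 + 15) = 7, so the L-coordinate is 2/5.
[KLN] = ½·(0·(8−4) + 0·(4−1) + (-1)·(1−8)) = ½·(0 + 0 + 7) = 7/2, so the M-coordinate is 1/5.
Check: 2/5 + 2/5 + 1/5 = 1.

(2/5, 2/5, 1/5)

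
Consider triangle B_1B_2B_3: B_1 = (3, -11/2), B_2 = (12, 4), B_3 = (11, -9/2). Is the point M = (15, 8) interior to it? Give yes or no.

Barycentric coordinates of M: (-43/134, 96/67, -15/134).
The three coordinates are negative, positive, negative; a point is interior exactly when all three are positive.

no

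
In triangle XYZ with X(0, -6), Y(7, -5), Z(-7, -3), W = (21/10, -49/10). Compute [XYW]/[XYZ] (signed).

1/5

[XYZ] = ½·(0·(-5−(-3)) + 7·(-3−(-6)) + (-7)·(-6−(-5))) = ½·(0 + 21 + 7) = 14.
[XYW] = ½·(0·(-5−(-49/10)) + 7·(-49/10−(-6)) + (21/10)·(-6−(-5))) = ½·(0 + 77/10 − 21/10) = 14/5, so the ratio is (14/5)/14 = 1/5.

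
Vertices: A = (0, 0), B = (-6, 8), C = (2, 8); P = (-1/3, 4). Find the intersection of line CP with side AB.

Barycentric coordinates of P with respect to ABC: (1/2, 1/6, 1/3).
On side AB the C-coordinate is zero; dropping P's C-weight 1/3 and renormalizing the remaining 1/2 : 1/6 gives weights 3/4, 1/4 on A, B.
Q = (3/4)·(0, 0) + (1/4)·(-6, 8) = (-3/2, 2).

(-3/2, 2)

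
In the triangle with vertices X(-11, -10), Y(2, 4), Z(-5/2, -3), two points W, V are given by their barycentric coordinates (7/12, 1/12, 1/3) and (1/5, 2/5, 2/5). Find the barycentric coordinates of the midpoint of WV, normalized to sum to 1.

Since both coordinate triples sum to 1, the midpoint's barycentrics are the componentwise average.
(7/12+1/5)/2 = 47/120; similarly 29/120 and 11/30.

(47/120, 29/120, 11/30)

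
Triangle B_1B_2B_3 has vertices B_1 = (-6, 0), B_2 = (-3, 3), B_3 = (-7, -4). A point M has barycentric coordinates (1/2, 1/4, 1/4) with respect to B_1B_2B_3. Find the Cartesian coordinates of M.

(-11/2, -1/4)

M = (1/2)·B_1 + (1/4)·B_2 + (1/4)·B_3.
x-coordinate: (1/2)·(-6) + (1/4)·(-3) + (1/4)·(-7) = -11/2.
y-coordinate: (1/2)·0 + (1/4)·3 + (1/4)·(-4) = -1/4.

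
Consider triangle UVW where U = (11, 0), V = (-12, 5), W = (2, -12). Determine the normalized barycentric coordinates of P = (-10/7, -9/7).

(2/7, 3/7, 2/7)

Signed area of the reference triangle: [UVW] = ½·(11·(5−(-12)) + (-12)·(-12−0) + 2·(0−5)) = ½·(187 + 144 − 10) = 321/2.
[PVW] = ½·((-10/7)·(5−(-12)) + (-12)·(-12−(-9/7)) + 2·(-9/7−5)) = ½·(-170/7 + 900/7 − 88/7) = 321/7, so the U-coordinate is (321/7)/(321/2) = 2/7.
[UPW] = ½·(11·(-9/7−(-12)) + (-10/7)·(-12−0) + 2·(0−(-9/7))) = ½·(825/7 + 120/7 + 18/7) = 963/14, so the V-coordinate is 3/7.
[UVP] = ½·(11·(5−(-9/7)) + (-12)·(-9/7−0) + (-10/7)·(0−5)) = ½·(484/7 + 108/7 + 50/7) = 321/7, so the W-coordinate is 2/7.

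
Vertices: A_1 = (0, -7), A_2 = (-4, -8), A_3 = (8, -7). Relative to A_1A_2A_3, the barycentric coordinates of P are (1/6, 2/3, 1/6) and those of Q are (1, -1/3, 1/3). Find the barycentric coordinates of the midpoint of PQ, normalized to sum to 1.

(7/12, 1/6, 1/4)

Since both coordinate triples sum to 1, the midpoint's barycentrics are the componentwise average.
(1/6+1)/2 = 7/12; similarly 1/6 and 1/4.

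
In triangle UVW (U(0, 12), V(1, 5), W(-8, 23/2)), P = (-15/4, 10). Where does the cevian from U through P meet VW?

(-5, 28/3)

Barycentric coordinates of P with respect to UVW: (1/4, 1/4, 1/2).
On side VW the U-coordinate is zero; dropping P's U-weight 1/4 and renormalizing the remaining 1/4 : 1/2 gives weights 1/3, 2/3 on V, W.
Q = (1/3)·(1, 5) + (2/3)·(-8, 23/2) = (-5, 28/3).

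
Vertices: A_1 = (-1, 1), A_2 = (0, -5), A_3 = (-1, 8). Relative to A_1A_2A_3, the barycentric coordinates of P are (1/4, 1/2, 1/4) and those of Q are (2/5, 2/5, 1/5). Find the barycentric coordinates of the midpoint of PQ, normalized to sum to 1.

(13/40, 9/20, 9/40)

Since both coordinate triples sum to 1, the midpoint's barycentrics are the componentwise average.
(1/4+2/5)/2 = 13/40; similarly 9/20 and 9/40.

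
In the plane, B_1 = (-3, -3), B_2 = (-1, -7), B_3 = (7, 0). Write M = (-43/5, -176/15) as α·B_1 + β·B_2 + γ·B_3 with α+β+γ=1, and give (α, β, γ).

(1/3, 23/15, -13/15)

Signed area of the reference triangle: [B_1B_2B_3] = ½·((-3)·(-7−0) + (-1)·(0−(-3)) + 7·(-3−(-7))) = ½·(21 − 3 + 28) = 23.
[MB_2B_3] = ½·((-43/5)·(-7−0) + (-1)·(0−(-176/15)) + 7·(-176/15−(-7))) = ½·(301/5 − 176/15 − 497/15) = 23/3, so the B_1-coordinate is (23/3)/23 = 1/3.
[B_1MB_3] = ½·((-3)·(-176/15−0) + (-43/5)·(0−(-3)) + 7·(-3−(-176/15))) = ½·(176/5 − 129/5 + 917/15) = 529/15, so the B_2-coordinate is 23/15.
[B_1B_2M] = ½·((-3)·(-7−(-176/15)) + (-1)·(-176/15−(-3)) + (-43/5)·(-3−(-7))) = ½·(-71/5 + 131/15 − 172/5) = -299/15, so the B_3-coordinate is -13/15.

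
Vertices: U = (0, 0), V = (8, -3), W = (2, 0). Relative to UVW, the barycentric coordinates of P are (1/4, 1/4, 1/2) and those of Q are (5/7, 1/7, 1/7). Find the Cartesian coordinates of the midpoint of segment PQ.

Barycentric coordinates of the midpoint are the average: (27/56, 11/56, 9/28).
Converting: (27/56)·U + (11/56)·V + (9/28)·W = (31/14, -33/56).

(31/14, -33/56)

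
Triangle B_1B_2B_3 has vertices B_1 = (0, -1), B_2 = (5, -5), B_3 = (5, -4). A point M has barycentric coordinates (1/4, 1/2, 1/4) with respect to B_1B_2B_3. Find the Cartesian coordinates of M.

M = (1/4)·B_1 + (1/2)·B_2 + (1/4)·B_3.
x-coordinate: (1/4)·0 + (1/2)·5 + (1/4)·5 = 15/4.
y-coordinate: (1/4)·(-1) + (1/2)·(-5) + (1/4)·(-4) = -15/4.

(15/4, -15/4)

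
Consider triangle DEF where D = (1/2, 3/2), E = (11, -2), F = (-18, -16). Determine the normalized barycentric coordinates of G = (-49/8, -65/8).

(1/4, 1/4, 1/2)

Signed area of the reference triangle: [DEF] = ½·((1/2)·(-2−(-16)) + 11·(-16−(3/2)) + (-18)·(3/2−(-2))) = ½·(7 − 385/2 − 63) = -497/4.
[GEF] = ½·((-49/8)·(-2−(-16)) + 11·(-16−(-65/8)) + (-18)·(-65/8−(-2))) = ½·(-343/4 − 693/8 + 441/4) = -497/16, so the D-coordinate is (-497/16)/(-497/4) = 1/4.
[DGF] = ½·((1/2)·(-65/8−(-16)) + (-49/8)·(-16−(3/2)) + (-18)·(3/2−(-65/8))) = ½·(63/16 + 1715/16 − 693/4) = -497/16, so the E-coordinate is 1/4.
[DEG] = ½·((1/2)·(-2−(-65/8)) + 11·(-65/8−(3/2)) + (-49/8)·(3/2−(-2))) = ½·(49/16 − 847/8 − 343/16) = -497/8, so the F-coordinate is 1/2.
Check: 1/4 + 1/4 + 1/2 = 1.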